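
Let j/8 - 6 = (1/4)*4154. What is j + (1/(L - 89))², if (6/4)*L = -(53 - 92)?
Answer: 33164965/3969 ≈ 8356.0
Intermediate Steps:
L = 26 (L = 2*(-(53 - 92))/3 = 2*(-1*(-39))/3 = (⅔)*39 = 26)
j = 8356 (j = 48 + 8*((1/4)*4154) = 48 + 8*((1*(¼))*4154) = 48 + 8*((¼)*4154) = 48 + 8*(2077/2) = 48 + 8308 = 8356)
j + (1/(L - 89))² = 8356 + (1/(26 - 89))² = 8356 + (1/(-63))² = 8356 + (-1/63)² = 8356 + 1/3969 = 33164965/3969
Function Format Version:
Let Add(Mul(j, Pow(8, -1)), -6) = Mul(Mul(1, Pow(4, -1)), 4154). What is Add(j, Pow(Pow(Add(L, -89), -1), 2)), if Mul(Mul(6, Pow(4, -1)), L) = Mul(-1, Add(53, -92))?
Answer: Rational(33164965, 3969) ≈ 8356.0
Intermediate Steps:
L = 26 (L = Mul(Rational(2, 3), Mul(-1, Add(53, -92))) = Mul(Rational(2, 3), Mul(-1, -39)) = Mul(Rational(2, 3), 39) = 26)
j = 8356 (j = Add(48, Mul(8, Mul(Mul(1, Pow(4, -1)), 4154))) = Add(48, Mul(8, Mul(Mul(1, Rational(1, 4)), 4154))) = Add(48, Mul(8, Mul(Rational(1, 4), 4154))) = Add(48, Mul(8, Rational(2077, 2))) = Add(48, 8308) = 8356)
Add(j, Pow(Pow(Add(L, -89), -1), 2)) = Add(8356, Pow(Pow(Add(26, -89), -1), 2)) = Add(8356, Pow(Pow(-63, -1), 2)) = Add(8356, Pow(Rational(-1, 63), 2)) = Add(8356, Rational(1, 3969)) = Rational(33164965, 3969)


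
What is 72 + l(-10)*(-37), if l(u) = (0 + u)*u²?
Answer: 37072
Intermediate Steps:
l(u) = u³ (l(u) = u*u² = u³)
72 + l(-10)*(-37) = 72 + (-10)³*(-37) = 72 - 1000*(-37) = 72 + 37000 = 37072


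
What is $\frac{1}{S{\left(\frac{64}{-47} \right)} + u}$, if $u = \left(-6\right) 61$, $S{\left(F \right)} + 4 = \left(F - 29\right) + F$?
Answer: $- \frac{47}{18881} \approx -0.0024893$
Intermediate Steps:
$S{\left(F \right)} = -33 + 2 F$ ($S{\left(F \right)} = -4 + \left(\left(F - 29\right) + F\right) = -4 + \left(\left(-29 + F\right) + F\right) = -4 + \left(-29 + 2 F\right) = -33 + 2 F$)
$u = -366$
$\frac{1}{S{\left(\frac{64}{-47} \right)} + u} = \frac{1}{\left(-33 + 2 \frac{64}{-47}\right) - 366} = \frac{1}{\left(-33 + 2 \cdot 64 \left(- \frac{1}{47}\right)\right) - 366} = \frac{1}{\left(-33 + 2 \left(- \frac{64}{47}\right)\right) - 366} = \frac{1}{\left(-33 - \frac{128}{47}\right) - 366} = \frac{1}{- \frac{1679}{47} - 366} = \frac{1}{- \frac{18881}{47}} = - \frac{47}{18881}$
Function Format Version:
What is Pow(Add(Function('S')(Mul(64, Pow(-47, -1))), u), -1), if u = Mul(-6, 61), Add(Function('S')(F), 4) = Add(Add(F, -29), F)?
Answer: Rational(-47, 18881) ≈ -0.0024893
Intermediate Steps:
Function('S')(F) = Add(-33, Mul(2, F)) (Function('S')(F) = Add(-4, Add(Add(F, -29), F)) = Add(-4, Add(Add(-29, F), F)) = Add(-4, Add(-29, Mul(2, F))) = Add(-33, Mul(2, F)))
u = -366
Pow(Add(Function('S')(Mul(64, Pow(-47, -1))), u), -1) = Pow(Add(Add(-33, Mul(2, Mul(64, Pow(-47, -1)))), -366), -1) = Pow(Add(Add(-33, Mul(2, Mul(64, Rational(-1, 47)))), -366), -1) = Pow(Add(Add(-33, Mul(2, Rational(-64, 47))), -366), -1) = Pow(Add(Add(-33, Rational(-128, 47)), -366), -1) = Pow(Add(Rational(-1679, 47), -366), -1) = Pow(Rational(-18881, 47), -1) = Rational(-47, 18881)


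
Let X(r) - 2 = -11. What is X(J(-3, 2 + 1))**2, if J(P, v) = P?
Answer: 81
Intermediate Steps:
X(r) = -9 (X(r) = 2 - 11 = -9)
X(J(-3, 2 + 1))**2 = (-9)**2 = 81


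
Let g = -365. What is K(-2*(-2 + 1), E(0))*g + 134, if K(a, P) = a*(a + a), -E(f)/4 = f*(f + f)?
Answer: -2786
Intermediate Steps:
E(f) = -8*f**2 (E(f) = -4*f*(f + f) = -4*f*2*f = -8*f**2)
K(a, P) = 2*a**2 (K(a, P) = a*(2*a) = 2*a**2)
K(-2*(-2 + 1), E(0))*g + 134 = (2*(-2*(-2 + 1))**2)*(-365) + 134 = (2*(-2*(-1))**2)*(-365) + 134 = (2*2**2)*(-365) + 134 = (2*4)*(-365) + 134 = 8*(-365) + 134 = -2920 + 134 = -2786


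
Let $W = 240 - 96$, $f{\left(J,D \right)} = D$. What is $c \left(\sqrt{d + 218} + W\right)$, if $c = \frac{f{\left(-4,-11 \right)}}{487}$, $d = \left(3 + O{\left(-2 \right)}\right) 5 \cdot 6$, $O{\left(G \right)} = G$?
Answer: $- \frac{1584}{487} - \frac{22 \sqrt{62}}{487} \approx -3.6083$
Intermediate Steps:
$d = 30$ ($d = \left(3 - 2\right) 5 \cdot 6 = 1 \cdot 30 = 30$)
$W = 144$
$c = - \frac{11}{487} \approx -0.022587$
$c \left(\sqrt{d + 218} + W\right) = - \frac{11 \left(\sqrt{30 + 218} + 144\right)}{487} = - \frac{11 \left(\sqrt{248} + 144\right)}{487} = - \frac{11 \left(2 \sqrt{62} + 144\right)}{487} = - \frac{11 \left(144 + 2 \sqrt{62}\right)}{487} = - \frac{1584}{487} - \frac{22 \sqrt{62}}{487}$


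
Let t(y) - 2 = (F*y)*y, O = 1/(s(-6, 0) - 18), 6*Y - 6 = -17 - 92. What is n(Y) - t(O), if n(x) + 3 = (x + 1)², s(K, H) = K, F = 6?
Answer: 73829/288 ≈ 256.35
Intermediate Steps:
Y = -103/6 (Y = 1 + (-17 - 92)/6 = 1 + (⅙)*(-109) = 1 - 109/6 = -103/6 ≈ -17.167)
n(x) = -3 + (1 + x)² (n(x) = -3 + (x + 1)² = -3 + (1 + x)²)
O = -1/24 (O = 1/(-6 - 18) = 1/(-24) = -1/24 ≈ -0.041667)
t(y) = 2 + 6*y² (t(y) = 2 + (6*y)*y = 2 + 6*y²)
n(Y) - t(O) = (-3 + (1 - 103/6)²) - (2 + 6*(-1/24)²) = (-3 + (-97/6)²) - (2 + 6*(1/576)) = (-3 + 9409/36) - (2 + 1/96) = 9301/36 - 1*193/96 = 9301/36 - 193/96 = 73829/288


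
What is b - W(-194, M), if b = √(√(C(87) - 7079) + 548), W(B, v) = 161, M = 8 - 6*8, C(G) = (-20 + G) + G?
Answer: -161 + √(548 + 5*I*√277) ≈ -137.52 + 1.7723*I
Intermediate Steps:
C(G) = -20 + 2*G
M = -40 (M = 8 - 48 = -40)
b = √(548 + 5*I*√277) (b = √(√((-20 + 2*87) - 7079) + 548) = √(√((-20 + 174) - 7079) + 548) = √(√(154 - 7079) + 548) = √(√(-6925) + 548) = √(5*I*√277 + 548) = √(548 + 5*I*√277) ≈ 23.476 + 1.7723*I)
b - W(-194, M) = √(548 + 5*I*√277) - 1*161 = √(548 + 5*I*√277) - 161 = -161 + √(548 + 5*I*√277)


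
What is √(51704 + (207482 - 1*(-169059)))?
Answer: √428245 ≈ 654.40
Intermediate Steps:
√(51704 + (207482 - 1*(-169059))) = √(51704 + (207482 + 169059)) = √(51704 + 376541) = √428245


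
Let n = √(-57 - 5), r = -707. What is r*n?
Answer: -707*I*√62 ≈ -5566.9*I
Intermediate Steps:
n = I*√62 (n = √(-62) = I*√62 ≈ 7.874*I)
r*n = -707*I*√62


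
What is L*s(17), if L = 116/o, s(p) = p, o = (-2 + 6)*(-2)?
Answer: -493/2 ≈ -246.50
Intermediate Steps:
o = -8 (o = 4*(-2) = -8)
L = -29/2 (L = 116/(-8) = 116*(-⅛) = -29/2 ≈ -14.500)
L*s(17) = -29/2*17 = -493/2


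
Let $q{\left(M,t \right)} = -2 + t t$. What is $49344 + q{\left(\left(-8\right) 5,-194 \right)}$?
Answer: $86978$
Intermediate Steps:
$q{\left(M,t \right)} = -2 + t^{2}$
$49344 + q{\left(\left(-8\right) 5,-194 \right)} = 49344 - \left(2 - \left(-194\right)^{2}\right) = 49344 + \left(-2 + 37636\right) = 49344 + 37634 = 86978$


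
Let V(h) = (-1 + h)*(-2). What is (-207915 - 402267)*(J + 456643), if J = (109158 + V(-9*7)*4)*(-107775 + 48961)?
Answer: 3935475430372134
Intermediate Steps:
V(h) = 2 - 2*h
J = -6450131380 (J = (109158 + (2 - (-18)*7)*4)*(-107775 + 48961) = (109158 + (2 - 2*(-63))*4)*(-58814) = (109158 + (2 + 126)*4)*(-58814) = (109158 + 128*4)*(-58814) = (109158 + 512)*(-58814) = 109670*(-58814) = -6450131380)
(-207915 - 402267)*(J + 456643) = (-207915 - 402267)*(-6450131380 + 456643) = -610182*(-6449674737) = 3935475430372134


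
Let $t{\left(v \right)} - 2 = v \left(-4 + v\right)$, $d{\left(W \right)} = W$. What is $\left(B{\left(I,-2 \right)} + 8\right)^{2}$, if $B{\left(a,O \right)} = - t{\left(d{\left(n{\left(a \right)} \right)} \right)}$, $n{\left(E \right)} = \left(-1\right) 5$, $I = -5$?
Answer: $1521$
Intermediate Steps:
$n{\left(E \right)} = -5$
$t{\left(v \right)} = 2 + v \left(-4 + v\right)$
$B{\left(a,O \right)} = -47$ ($B{\left(a,O \right)} = - (2 + \left(-5\right)^{2} - -20) = - (2 + 25 + 20) = \left(-1\right) 47 = -47$)
$\left(B{\left(I,-2 \right)} + 8\right)^{2} = \left(-47 + 8\right)^{2} = \left(-39\right)^{2} = 1521$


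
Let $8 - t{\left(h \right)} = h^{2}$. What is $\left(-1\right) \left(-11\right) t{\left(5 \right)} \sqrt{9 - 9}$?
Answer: $0$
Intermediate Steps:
$t{\left(h \right)} = 8 - h^{2}$
$\left(-1\right) \left(-11\right) t{\left(5 \right)} \sqrt{9 - 9} = \left(-1\right) \left(-11\right) \left(8 - 5^{2}\right) \sqrt{9 - 9} = 11 \left(8 - 25\right) \sqrt{0} = 11 \left(8 - 25\right) 0 = 11 \left(-17\right) 0 = \left(-187\right) 0 = 0$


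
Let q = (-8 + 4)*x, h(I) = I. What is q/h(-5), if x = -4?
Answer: -16/5 ≈ -3.2000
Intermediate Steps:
q = 16 (q = (-8 + 4)*(-4) = -4*(-4) = 16)
q/h(-5) = 16/(-5) = 16*(-⅕) = -16/5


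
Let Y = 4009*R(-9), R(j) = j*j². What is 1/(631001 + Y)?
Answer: -1/2291560 ≈ -4.3638e-7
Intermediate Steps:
R(j) = j³
Y = -2922561 (Y = 4009*(-9)³ = 4009*(-729) = -2922561)
1/(631001 + Y) = 1/(631001 - 2922561) = 1/(-2291560) = -1/2291560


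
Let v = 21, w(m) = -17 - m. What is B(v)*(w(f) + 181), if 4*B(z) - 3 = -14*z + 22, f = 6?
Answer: -21251/2 ≈ -10626.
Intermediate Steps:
B(z) = 25/4 - 7*z/2 (B(z) = 3/4 + (-14*z + 22)/4 = 3/4 + (22 - 14*z)/4 = 3/4 + (11/2 - 7*z/2) = 25/4 - 7*z/2)
B(v)*(w(f) + 181) = (25/4 - 7/2*21)*((-17 - 1*6) + 181) = (25/4 - 147/2)*((-17 - 6) + 181) = -269*(-23 + 181)/4 = -269/4*158 = -21251/2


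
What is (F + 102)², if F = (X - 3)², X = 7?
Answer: 13924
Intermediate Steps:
F = 16 (F = (7 - 3)² = 4² = 16)
(F + 102)² = (16 + 102)² = 118² = 13924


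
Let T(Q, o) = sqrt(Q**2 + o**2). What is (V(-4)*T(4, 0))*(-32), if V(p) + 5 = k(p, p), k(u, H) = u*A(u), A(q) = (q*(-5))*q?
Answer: -40320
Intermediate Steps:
A(q) = -5*q**2 (A(q) = (-5*q)*q = -5*q**2)
k(u, H) = -5*u**3 (k(u, H) = u*(-5*u**2) = -5*u**3)
V(p) = -5 - 5*p**3
(V(-4)*T(4, 0))*(-32) = ((-5 - 5*(-4)**3)*sqrt(4**2 + 0**2))*(-32) = ((-5 - 5*(-64))*sqrt(16 + 0))*(-32) = ((-5 + 320)*sqrt(16))*(-32) = (315*4)*(-32) = 1260*(-32) = -40320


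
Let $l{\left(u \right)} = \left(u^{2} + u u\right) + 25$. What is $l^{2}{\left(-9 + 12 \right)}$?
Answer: $1849$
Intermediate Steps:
$l{\left(u \right)} = 25 + 2 u^{2}$ ($l{\left(u \right)} = \left(u^{2} + u^{2}\right) + 25 = 2 u^{2} + 25 = 25 + 2 u^{2}$)
$l^{2}{\left(-9 + 12 \right)} = \left(25 + 2 \left(-9 + 12\right)^{2}\right)^{2} = \left(25 + 2 \cdot 3^{2}\right)^{2} = \left(25 + 2 \cdot 9\right)^{2} = \left(25 + 18\right)^{2} = 43^{2} = 1849$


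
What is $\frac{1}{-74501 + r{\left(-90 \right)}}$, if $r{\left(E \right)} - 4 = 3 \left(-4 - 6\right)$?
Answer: $- \frac{1}{74527} \approx -1.3418 \cdot 10^{-5}$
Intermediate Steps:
$r{\left(E \right)} = -26$ ($r{\left(E \right)} = 4 + 3 \left(-4 - 6\right) = 4 + 3 \left(-10\right) = 4 - 30 = -26$)
$\frac{1}{-74501 + r{\left(-90 \right)}} = \frac{1}{-74501 - 26} = \frac{1}{-74527} = - \frac{1}{74527}$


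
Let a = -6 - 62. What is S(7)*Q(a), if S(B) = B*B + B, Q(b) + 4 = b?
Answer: -4032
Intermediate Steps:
a = -68
Q(b) = -4 + b
S(B) = B + B**2 (S(B) = B**2 + B = B + B**2)
S(7)*Q(a) = (7*(1 + 7))*(-4 - 68) = (7*8)*(-72) = 56*(-72) = -4032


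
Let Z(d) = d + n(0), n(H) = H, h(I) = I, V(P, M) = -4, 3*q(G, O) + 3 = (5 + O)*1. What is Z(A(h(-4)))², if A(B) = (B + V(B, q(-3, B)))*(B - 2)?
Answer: 2304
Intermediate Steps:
q(G, O) = ⅔ + O/3 (q(G, O) = -1 + ((5 + O)*1)/3 = -1 + (5 + O)/3 = -1 + (5/3 + O/3) = ⅔ + O/3)
A(B) = (-4 + B)*(-2 + B) (A(B) = (B - 4)*(B - 2) = (-4 + B)*(-2 + B))
Z(d) = d (Z(d) = d + 0 = d)
Z(A(h(-4)))² = (8 + (-4)² - 6*(-4))² = (8 + 16 + 24)² = 48² = 2304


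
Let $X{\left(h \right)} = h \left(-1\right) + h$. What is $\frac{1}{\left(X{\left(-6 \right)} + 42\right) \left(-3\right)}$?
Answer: $- \frac{1}{126} \approx -0.0079365$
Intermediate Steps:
$X{\left(h \right)} = 0$ ($X{\left(h \right)} = - h + h = 0$)
$\frac{1}{\left(X{\left(-6 \right)} + 42\right) \left(-3\right)} = \frac{1}{\left(0 + 42\right) \left(-3\right)} = \frac{1}{42 \left(-3\right)} = \frac{1}{-126} = - \frac{1}{126}$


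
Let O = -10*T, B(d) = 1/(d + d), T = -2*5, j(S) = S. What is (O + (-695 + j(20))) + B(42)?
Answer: -48299/84 ≈ -574.99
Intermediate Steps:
T = -10
B(d) = 1/(2*d)
O = 100 (O = -10*(-10) = 100)
(O + (-695 + j(20))) + B(42) = (100 + (-695 + 20)) + (½)/42 = (100 - 675) + (½)*(1/42) = -575 + 1/84 = -48299/84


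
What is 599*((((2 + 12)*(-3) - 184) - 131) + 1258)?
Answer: 539699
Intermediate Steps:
599*((((2 + 12)*(-3) - 184) - 131) + 1258) = 599*(((14*(-3) - 184) - 131) + 1258) = 599*(((-42 - 184) - 131) + 1258) = 599*((-226 - 131) + 1258) = 599*(-357 + 1258) = 599*901 = 539699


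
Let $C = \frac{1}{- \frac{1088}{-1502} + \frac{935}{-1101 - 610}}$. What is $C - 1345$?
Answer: $- \frac{306180694}{228599} \approx -1339.4$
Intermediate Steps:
$C = \frac{1284961}{228599}$ ($C = \frac{1}{\left(-1088\right) \left(- \frac{1}{1502}\right) + \frac{935}{-1101 - 610}} = \frac{1}{\frac{544}{751} + \frac{935}{-1711}} = \frac{1}{\frac{544}{751} + 935 \left(- \frac{1}{1711}\right)} = \frac{1}{\frac{544}{751} - \frac{935}{1711}} = \frac{1}{\frac{228599}{1284961}} = \frac{1284961}{228599} \approx 5.621$)
$C - 1345 = \frac{1284961}{228599} - 1345 = - \frac{306180694}{228599}$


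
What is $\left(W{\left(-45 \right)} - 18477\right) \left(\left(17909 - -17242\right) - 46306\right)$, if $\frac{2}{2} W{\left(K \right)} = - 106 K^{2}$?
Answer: $2600531685$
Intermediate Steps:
$W{\left(K \right)} = - 106 K^{2}$
$\left(W{\left(-45 \right)} - 18477\right) \left(\left(17909 - -17242\right) - 46306\right) = \left(- 106 \left(-45\right)^{2} - 18477\right) \left(\left(17909 - -17242\right) - 46306\right) = \left(\left(-106\right) 2025 - 18477\right) \left(\left(17909 + 17242\right) - 46306\right) = \left(-214650 - 18477\right) \left(35151 - 46306\right) = \left(-233127\right) \left(-11155\right) = 2600531685$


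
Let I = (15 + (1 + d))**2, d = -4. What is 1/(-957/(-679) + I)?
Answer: 679/98733 ≈ 0.0068771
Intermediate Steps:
I = 144 (I = (15 + (1 - 4))**2 = (15 - 3)**2 = 12**2 = 144)
1/(-957/(-679) + I) = 1/(-957/(-679) + 144) = 1/(-957*(-1/679) + 144) = 1/(957/679 + 144) = 1/(98733/679) = 679/98733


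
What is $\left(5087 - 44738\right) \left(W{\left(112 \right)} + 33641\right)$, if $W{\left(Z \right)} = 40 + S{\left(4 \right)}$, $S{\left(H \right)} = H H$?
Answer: $-1336119747$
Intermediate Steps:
$S{\left(H \right)} = H^{2}$
$W{\left(Z \right)} = 56$ ($W{\left(Z \right)} = 40 + 4^{2} = 40 + 16 = 56$)
$\left(5087 - 44738\right) \left(W{\left(112 \right)} + 33641\right) = \left(5087 - 44738\right) \left(56 + 33641\right) = \left(-39651\right) 33697 = -1336119747$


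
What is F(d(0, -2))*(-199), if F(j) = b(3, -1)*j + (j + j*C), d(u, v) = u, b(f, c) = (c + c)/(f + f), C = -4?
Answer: 0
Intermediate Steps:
b(f, c) = c/f (b(f, c) = (2*c)/((2*f)) = (2*c)*(1/(2*f)) = c/f)
F(j) = -10*j/3 (F(j) = (-1/3)*j + (j + j*(-4)) = (-1*1/3)*j + (j - 4*j) = -j/3 - 3*j = -10*j/3)
F(d(0, -2))*(-199) = -10/3*0*(-199) = 0*(-199) = 0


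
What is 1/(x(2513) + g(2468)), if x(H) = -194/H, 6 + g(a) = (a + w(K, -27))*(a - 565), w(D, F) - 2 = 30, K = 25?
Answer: 2513/11955582228 ≈ 2.1019e-7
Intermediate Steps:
w(D, F) = 32 (w(D, F) = 2 + 30 = 32)
g(a) = -6 + (-565 + a)*(32 + a) (g(a) = -6 + (a + 32)*(a - 565) = -6 + (32 + a)*(-565 + a) = -6 + (-565 + a)*(32 + a))
1/(x(2513) + g(2468)) = 1/(-194/2513 + (-18086 + 2468**2 - 533*2468)) = 1/(-194*1/2513 + (-18086 + 6091024 - 1315444)) = 1/(-194/2513 + 4757494) = 1/(11955582228/2513) = 2513/11955582228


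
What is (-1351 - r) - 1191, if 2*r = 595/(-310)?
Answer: -315089/124 ≈ -2541.0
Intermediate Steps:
r = -119/124 (r = (595/(-310))/2 = (595*(-1/310))/2 = (½)*(-119/62) = -119/124 ≈ -0.95968)
(-1351 - r) - 1191 = (-1351 - 1*(-119/124)) - 1191 = (-1351 + 119/124) - 1191 = -167405/124 - 1191 = -315089/124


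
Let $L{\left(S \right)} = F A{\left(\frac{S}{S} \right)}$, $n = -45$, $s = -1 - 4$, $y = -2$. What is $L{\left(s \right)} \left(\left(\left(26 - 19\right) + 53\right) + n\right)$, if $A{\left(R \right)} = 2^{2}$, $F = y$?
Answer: $-120$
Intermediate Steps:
$F = -2$
$A{\left(R \right)} = 4$
$s = -5$ ($s = -1 - 4 = -5$)
$L{\left(S \right)} = -8$ ($L{\left(S \right)} = \left(-2\right) 4 = -8$)
$L{\left(s \right)} \left(\left(\left(26 - 19\right) + 53\right) + n\right) = - 8 \left(\left(\left(26 - 19\right) + 53\right) - 45\right) = - 8 \left(\left(7 + 53\right) - 45\right) = - 8 \left(60 - 45\right) = \left(-8\right) 15 = -120$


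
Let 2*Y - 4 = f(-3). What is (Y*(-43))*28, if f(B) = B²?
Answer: -7826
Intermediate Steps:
Y = 13/2 (Y = 2 + (½)*(-3)² = 2 + (½)*9 = 2 + 9/2 = 13/2 ≈ 6.5000)
(Y*(-43))*28 = ((13/2)*(-43))*28 = -559/2*28 = -7826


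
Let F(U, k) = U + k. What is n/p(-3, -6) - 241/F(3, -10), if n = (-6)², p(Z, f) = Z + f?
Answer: 213/7 ≈ 30.429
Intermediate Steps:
n = 36
n/p(-3, -6) - 241/F(3, -10) = 36/(-3 - 6) - 241/(3 - 10) = 36/(-9) - 241/(-7) = 36*(-⅑) - 241*(-⅐) = -4 + 241/7 = 213/7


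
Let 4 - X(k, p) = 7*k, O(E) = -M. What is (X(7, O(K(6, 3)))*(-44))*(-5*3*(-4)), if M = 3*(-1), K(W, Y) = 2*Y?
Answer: 118800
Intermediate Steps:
M = -3
O(E) = 3 (O(E) = -1*(-3) = 3)
X(k, p) = 4 - 7*k
(X(7, O(K(6, 3)))*(-44))*(-5*3*(-4)) = ((4 - 7*7)*(-44))*(-5*3*(-4)) = ((4 - 49)*(-44))*(-15*(-4)) = -45*(-44)*60 = 1980*60 = 118800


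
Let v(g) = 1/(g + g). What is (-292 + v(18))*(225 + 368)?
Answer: -6233023/36 ≈ -1.7314e+5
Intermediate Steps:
v(g) = 1/(2*g)
(-292 + v(18))*(225 + 368) = (-292 + (½)/18)*(225 + 368) = (-292 + (½)*(1/18))*593 = (-292 + 1/36)*593 = -10511/36*593 = -6233023/36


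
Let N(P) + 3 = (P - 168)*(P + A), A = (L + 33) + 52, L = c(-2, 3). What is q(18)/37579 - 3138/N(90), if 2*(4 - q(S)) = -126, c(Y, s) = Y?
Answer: 39609067/169067921 ≈ 0.23428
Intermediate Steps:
q(S) = 67 (q(S) = 4 - ½*(-126) = 4 + 63 = 67)
L = -2
A = 83 (A = (-2 + 33) + 52 = 31 + 52 = 83)
N(P) = -3 + (-168 + P)*(83 + P) (N(P) = -3 + (P - 168)*(P + 83) = -3 + (-168 + P)*(83 + P))
q(18)/37579 - 3138/N(90) = 67/37579 - 3138/(-13947 + 90² - 85*90) = 67*(1/37579) - 3138/(-13947 + 8100 - 7650) = 67/37579 - 3138/(-13497) = 67/37579 - 3138*(-1/13497) = 67/37579 + 1046/4499 = 39609067/169067921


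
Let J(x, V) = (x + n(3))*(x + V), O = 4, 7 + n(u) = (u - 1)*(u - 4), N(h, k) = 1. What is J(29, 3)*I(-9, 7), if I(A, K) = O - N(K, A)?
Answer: 1920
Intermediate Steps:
n(u) = -7 + (-1 + u)*(-4 + u) (n(u) = -7 + (u - 1)*(u - 4) = -7 + (-1 + u)*(-4 + u))
J(x, V) = (-9 + x)*(V + x) (J(x, V) = (x + (-3 + 3**2 - 5*3))*(x + V) = (x + (-3 + 9 - 15))*(V + x) = (x - 9)*(V + x) = (-9 + x)*(V + x))
I(A, K) = 3 (I(A, K) = 4 - 1*1 = 4 - 1 = 3)
J(29, 3)*I(-9, 7) = (29**2 - 9*3 - 9*29 + 3*29)*3 = (841 - 27 - 261 + 87)*3 = 640*3 = 1920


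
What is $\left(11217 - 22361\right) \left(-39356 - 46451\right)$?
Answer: $956233208$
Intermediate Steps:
$\left(11217 - 22361\right) \left(-39356 - 46451\right) = \left(-11144\right) \left(-85807\right) = 956233208$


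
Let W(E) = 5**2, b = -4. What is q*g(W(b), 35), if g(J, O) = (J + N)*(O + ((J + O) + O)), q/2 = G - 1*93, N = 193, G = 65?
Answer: -1587040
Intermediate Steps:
W(E) = 25
q = -56 (q = 2*(65 - 1*93) = 2*(65 - 93) = 2*(-28) = -56)
g(J, O) = (193 + J)*(J + 3*O) (g(J, O) = (J + 193)*(O + ((J + O) + O)) = (193 + J)*(O + (J + 2*O)) = (193 + J)*(J + 3*O))
q*g(W(b), 35) = -56*(25**2 + 193*25 + 579*35 + 3*25*35) = -56*(625 + 4825 + 20265 + 2625) = -56*28340 = -1587040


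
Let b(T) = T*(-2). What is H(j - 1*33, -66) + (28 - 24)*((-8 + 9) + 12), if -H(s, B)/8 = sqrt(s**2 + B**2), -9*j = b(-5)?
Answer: 52 - 8*sqrt(447085)/9 ≈ -542.35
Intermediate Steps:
b(T) = -2*T
j = -10/9 (j = -(-2)*(-5)/9 = -1/9*10 = -10/9 ≈ -1.1111)
H(s, B) = -8*sqrt(B**2 + s**2) (H(s, B) = -8*sqrt(s**2 + B**2) = -8*sqrt(B**2 + s**2))
H(j - 1*33, -66) + (28 - 24)*((-8 + 9) + 12) = -8*sqrt((-66)**2 + (-10/9 - 1*33)**2) + (28 - 24)*((-8 + 9) + 12) = -8*sqrt(4356 + (-10/9 - 33)**2) + 4*(1 + 12) = -8*sqrt(4356 + (-307/9)**2) + 4*13 = -8*sqrt(4356 + 94249/81) + 52 = -8*sqrt(447085)/9 + 52 = 52 - 8*sqrt(447085)/9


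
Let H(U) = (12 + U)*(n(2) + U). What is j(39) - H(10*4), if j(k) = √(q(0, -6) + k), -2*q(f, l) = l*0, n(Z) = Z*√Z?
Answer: -2080 + √39 - 104*√2 ≈ -2220.8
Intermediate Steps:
n(Z) = Z^(3/2)
q(f, l) = 0 (q(f, l) = -l*0/2 = -½*0 = 0)
H(U) = (12 + U)*(U + 2*√2) (H(U) = (12 + U)*(2^(3/2) + U) = (12 + U)*(2*√2 + U) = (12 + U)*(U + 2*√2))
j(k) = √k (j(k) = √(0 + k) = √k)
j(39) - H(10*4) = √39 - ((10*4)² + 12*(10*4) + 24*√2 + 2*(10*4)*√2) = √39 - (40² + 12*40 + 24*√2 + 2*40*√2) = √39 - (1600 + 480 + 24*√2 + 80*√2) = √39 - (2080 + 104*√2) = √39 + (-2080 - 104*√2) = -2080 + √39 - 104*√2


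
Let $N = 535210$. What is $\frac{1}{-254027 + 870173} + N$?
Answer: $\frac{329767500661}{616146} \approx 5.3521 \cdot 10^{5}$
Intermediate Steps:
$\frac{1}{-254027 + 870173} + N = \frac{1}{-254027 + 870173} + 535210 = \frac{1}{616146} + 535210 = \frac{329767500661}{616146}$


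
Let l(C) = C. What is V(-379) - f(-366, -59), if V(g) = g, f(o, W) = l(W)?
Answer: -320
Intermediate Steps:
f(o, W) = W
V(-379) - f(-366, -59) = -379 - 1*(-59) = -379 + 59 = -320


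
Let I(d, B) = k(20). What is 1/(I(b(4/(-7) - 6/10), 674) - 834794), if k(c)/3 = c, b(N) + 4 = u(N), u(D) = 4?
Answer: -1/834734 ≈ -1.1980e-6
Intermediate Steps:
b(N) = 0 (b(N) = -4 + 4 = 0)
k(c) = 3*c
I(d, B) = 60 (I(d, B) = 3*20 = 60)
1/(I(b(4/(-7) - 6/10), 674) - 834794) = 1/(60 - 834794) = 1/(-834734) = -1/834734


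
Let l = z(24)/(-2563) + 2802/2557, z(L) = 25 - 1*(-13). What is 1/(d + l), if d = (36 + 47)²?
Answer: 6553591/45154772759 ≈ 0.00014514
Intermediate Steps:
z(L) = 38 (z(L) = 25 + 13 = 38)
l = 7084360/6553591 (l = 38/(-2563) + 2802/2557 = 38*(-1/2563) + 2802*(1/2557) = -38/2563 + 2802/2557 = 7084360/6553591 ≈ 1.0810)
d = 6889 (d = 83² = 6889)
1/(d + l) = 1/(6889 + 7084360/6553591) = 1/(45154772759/6553591) = 6553591/45154772759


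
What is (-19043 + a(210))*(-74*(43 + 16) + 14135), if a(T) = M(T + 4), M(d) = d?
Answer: -183940501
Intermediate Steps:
a(T) = 4 + T (a(T) = T + 4 = 4 + T)
(-19043 + a(210))*(-74*(43 + 16) + 14135) = (-19043 + (4 + 210))*(-74*(43 + 16) + 14135) = (-19043 + 214)*(-74*59 + 14135) = -18829*(-4366 + 14135) = -18829*9769 = -183940501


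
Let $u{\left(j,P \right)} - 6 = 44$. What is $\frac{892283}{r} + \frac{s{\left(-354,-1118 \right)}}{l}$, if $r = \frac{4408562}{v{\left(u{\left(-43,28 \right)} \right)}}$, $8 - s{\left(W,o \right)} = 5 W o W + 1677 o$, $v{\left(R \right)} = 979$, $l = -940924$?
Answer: $- \frac{91452084070}{166778779} \approx -548.34$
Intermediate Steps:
$u{\left(j,P \right)} = 50$ ($u{\left(j,P \right)} = 6 + 44 = 50$)
$s{\left(W,o \right)} = 8 - 1677 o - 5 o W^{2}$ ($s{\left(W,o \right)} = 8 - \left(5 W o W + 1677 o\right) = 8 - \left(5 o W^{2} + 1677 o\right) = 8 - \left(1677 o + 5 o W^{2}\right) = 8 - 1677 o - 5 o W^{2}$)
$r = \frac{4408562}{979} \approx 4503.1$
$\frac{892283}{r} + \frac{s{\left(-354,-1118 \right)}}{l} = \frac{892283}{\frac{4408562}{979}} + \frac{8 - -1874886 - - 5590 \left(-354\right)^{2}}{-940924} = 892283 \cdot \frac{979}{4408562} + \left(8 + 1874886 - \left(-5590\right) 125316\right) \left(- \frac{1}{940924}\right) = \frac{280973}{1418} + \left(8 + 1874886 + 700516440\right) \left(- \frac{1}{940924}\right) = \frac{280973}{1418} + 702391334 \left(- \frac{1}{940924}\right) = \frac{280973}{1418} - \frac{351195667}{470462} = - \frac{91452084070}{166778779}$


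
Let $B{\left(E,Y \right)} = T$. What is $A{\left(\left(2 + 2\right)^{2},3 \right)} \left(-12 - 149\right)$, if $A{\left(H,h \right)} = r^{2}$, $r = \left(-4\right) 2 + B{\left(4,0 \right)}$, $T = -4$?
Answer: $-23184$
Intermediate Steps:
$B{\left(E,Y \right)} = -4$
$r = -12$ ($r = \left(-4\right) 2 - 4 = -8 - 4 = -12$)
$A{\left(H,h \right)} = 144$ ($A{\left(H,h \right)} = \left(-12\right)^{2} = 144$)
$A{\left(\left(2 + 2\right)^{2},3 \right)} \left(-12 - 149\right) = 144 \left(-12 - 149\right) = 144 \left(-161\right) = -23184$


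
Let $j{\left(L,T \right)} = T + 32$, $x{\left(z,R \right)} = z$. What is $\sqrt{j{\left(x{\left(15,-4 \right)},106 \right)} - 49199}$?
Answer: $i \sqrt{49061} \approx 221.5 i$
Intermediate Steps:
$j{\left(L,T \right)} = 32 + T$
$\sqrt{j{\left(x{\left(15,-4 \right)},106 \right)} - 49199} = \sqrt{\left(32 + 106\right) - 49199} = \sqrt{138 - 49199} = \sqrt{-49061} = i \sqrt{49061}$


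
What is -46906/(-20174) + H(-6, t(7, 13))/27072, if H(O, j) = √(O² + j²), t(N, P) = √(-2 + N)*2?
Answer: 23453/10087 + √14/13536 ≈ 2.3253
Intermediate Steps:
t(N, P) = 2*√(-2 + N)
-46906/(-20174) + H(-6, t(7, 13))/27072 = -46906/(-20174) + √((-6)² + (2*√(-2 + 7))²)/27072 = -46906*(-1/20174) + √(36 + (2*√5)²)*(1/27072) = 23453/10087 + √(36 + 20)*(1/27072) = 23453/10087 + √56*(1/27072) = 23453/10087 + (2*√14)*(1/27072) = 23453/10087 + √14/13536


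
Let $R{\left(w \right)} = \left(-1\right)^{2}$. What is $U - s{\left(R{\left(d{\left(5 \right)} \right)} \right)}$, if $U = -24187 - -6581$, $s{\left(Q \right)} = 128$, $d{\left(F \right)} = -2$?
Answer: $-17734$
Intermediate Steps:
$R{\left(w \right)} = 1$
$U = -17606$ ($U = -24187 + 6581 = -17606$)
$U - s{\left(R{\left(d{\left(5 \right)} \right)} \right)} = -17606 - 128 = -17734$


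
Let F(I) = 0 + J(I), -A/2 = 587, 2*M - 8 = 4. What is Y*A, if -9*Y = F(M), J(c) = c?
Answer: 2348/3 ≈ 782.67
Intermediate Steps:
M = 6 (M = 4 + (½)*4 = 4 + 2 = 6)
A = -1174 (A = -2*587 = -1174)
F(I) = I (F(I) = 0 + I = I)
Y = -⅔ (Y = -⅑*6 = -⅔ ≈ -0.66667)
Y*A = -⅔*(-1174) = 2348/3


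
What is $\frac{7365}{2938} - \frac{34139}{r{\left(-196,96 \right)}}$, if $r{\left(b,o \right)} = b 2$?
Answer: $\frac{7370533}{82264} \approx 89.596$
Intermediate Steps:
$r{\left(b,o \right)} = 2 b$
$\frac{7365}{2938} - \frac{34139}{r{\left(-196,96 \right)}} = \frac{7365}{2938} - \frac{34139}{2 \left(-196\right)} = 7365 \cdot \frac{1}{2938} - \frac{34139}{-392} = \frac{7365}{2938} - - \frac{4877}{56} = \frac{7365}{2938} + \frac{4877}{56} = \frac{7370533}{82264}$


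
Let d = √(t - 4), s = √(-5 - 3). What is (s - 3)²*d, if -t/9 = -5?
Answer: √41 - 12*I*√82 ≈ 6.4031 - 108.66*I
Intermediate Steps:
s = 2*I*√2 (s = √(-8) = 2*I*√2 ≈ 2.8284*I)
t = 45 (t = -9*(-5) = 45)
d = √41 (d = √(45 - 4) = √41 ≈ 6.4031)
(s - 3)²*d = (2*I*√2 - 3)²*√41 = (-3 + 2*I*√2)²*√41 = √41*(-3 + 2*I*√2)²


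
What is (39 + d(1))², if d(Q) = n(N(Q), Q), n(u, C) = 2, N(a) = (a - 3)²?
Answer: 1681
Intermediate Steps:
N(a) = (-3 + a)²
d(Q) = 2
(39 + d(1))² = (39 + 2)² = 41² = 1681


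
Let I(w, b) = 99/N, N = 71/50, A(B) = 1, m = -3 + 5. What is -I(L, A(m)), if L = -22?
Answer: -4950/71 ≈ -69.718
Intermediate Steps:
m = 2
N = 71/50 (N = 71*(1/50) = 71/50 ≈ 1.4200)
I(w, b) = 4950/71 (I(w, b) = 99/(71/50) = 99*(50/71) = 4950/71)
-I(L, A(m)) = -1*4950/71 = -4950/71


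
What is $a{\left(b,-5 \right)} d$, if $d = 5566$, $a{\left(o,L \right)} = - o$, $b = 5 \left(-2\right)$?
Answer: $55660$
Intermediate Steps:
$b = -10$
$a{\left(b,-5 \right)} d = \left(-1\right) \left(-10\right) 5566 = 10 \cdot 5566 = 55660$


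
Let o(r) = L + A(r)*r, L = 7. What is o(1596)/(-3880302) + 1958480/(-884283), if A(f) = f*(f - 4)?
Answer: -399279501267413/381253899274 ≈ -1047.3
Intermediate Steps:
A(f) = f*(-4 + f)
o(r) = 7 + r²*(-4 + r) (o(r) = 7 + (r*(-4 + r))*r = 7 + r²*(-4 + r))
o(1596)/(-3880302) + 1958480/(-884283) = (7 + 1596²*(-4 + 1596))/(-3880302) + 1958480/(-884283) = (7 + 2547216*1592)*(-1/3880302) + 1958480*(-1/884283) = (7 + 4055167872)*(-1/3880302) - 1958480/884283 = 4055167879*(-1/3880302) - 1958480/884283 = -4055167879/3880302 - 1958480/884283 = -399279501267413/381253899274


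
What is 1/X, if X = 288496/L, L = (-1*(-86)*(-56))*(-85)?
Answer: 25585/18031 ≈ 1.4189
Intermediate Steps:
L = 409360 (L = (86*(-56))*(-85) = -4816*(-85) = 409360)
X = 18031/25585 (X = 288496/409360 = 288496*(1/409360) = 18031/25585 ≈ 0.70475)
1/X = 1/(18031/25585) = 25585/18031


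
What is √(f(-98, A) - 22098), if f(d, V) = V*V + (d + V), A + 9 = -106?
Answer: I*√9086 ≈ 95.321*I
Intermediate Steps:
A = -115 (A = -9 - 106 = -115)
f(d, V) = V + d + V² (f(d, V) = V² + (V + d) = V + d + V²)
√(f(-98, A) - 22098) = √((-115 - 98 + (-115)²) - 22098) = √((-115 - 98 + 13225) - 22098) = √(13012 - 22098) = √(-9086) = I*√9086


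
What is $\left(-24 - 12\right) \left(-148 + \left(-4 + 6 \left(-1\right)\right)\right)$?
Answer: $5688$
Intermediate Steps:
$\left(-24 - 12\right) \left(-148 + \left(-4 + 6 \left(-1\right)\right)\right) = \left(-24 - 12\right) \left(-148 - 10\right) = - 36 \left(-148 - 10\right) = \left(-36\right) \left(-158\right) = 5688$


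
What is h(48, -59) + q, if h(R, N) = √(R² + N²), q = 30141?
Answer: 30141 + √5785 ≈ 30217.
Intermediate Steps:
h(R, N) = √(N² + R²)
h(48, -59) + q = √((-59)² + 48²) + 30141 = √(3481 + 2304) + 30141 = √5785 + 30141 = 30141 + √5785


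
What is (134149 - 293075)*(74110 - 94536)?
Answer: 3246222476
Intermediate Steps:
(134149 - 293075)*(74110 - 94536) = -158926*(-20426) = 3246222476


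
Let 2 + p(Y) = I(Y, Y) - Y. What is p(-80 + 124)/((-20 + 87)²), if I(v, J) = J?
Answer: -2/4489 ≈ -0.00044553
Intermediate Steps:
p(Y) = -2 (p(Y) = -2 + (Y - Y) = -2 + 0 = -2)
p(-80 + 124)/((-20 + 87)²) = -2/(-20 + 87)² = -2/(67²) = -2/4489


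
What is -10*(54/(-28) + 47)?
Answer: -3155/7 ≈ -450.71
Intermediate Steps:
-10*(54/(-28) + 47) = -10*(54*(-1/28) + 47) = -10*(-27/14 + 47) = -10*631/14 = -3155/7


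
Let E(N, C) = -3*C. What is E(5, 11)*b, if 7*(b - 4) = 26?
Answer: -1782/7 ≈ -254.57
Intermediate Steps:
b = 54/7 (b = 4 + (⅐)*26 = 4 + 26/7 = 54/7 ≈ 7.7143)
E(5, 11)*b = -3*11*(54/7) = -33*54/7 = -1782/7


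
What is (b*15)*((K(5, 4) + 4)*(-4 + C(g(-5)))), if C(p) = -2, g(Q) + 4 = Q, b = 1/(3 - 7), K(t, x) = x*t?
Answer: 540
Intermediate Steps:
K(t, x) = t*x
b = -1/4 (b = 1/(-4) = -1/4 ≈ -0.25000)
g(Q) = -4 + Q
(b*15)*((K(5, 4) + 4)*(-4 + C(g(-5)))) = (-1/4*15)*((5*4 + 4)*(-4 - 2)) = -15*(20 + 4)*(-6)/4 = -90*(-6) = -15/4*(-144) = 540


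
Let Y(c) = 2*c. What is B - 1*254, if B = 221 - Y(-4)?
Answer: -25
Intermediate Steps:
B = 229 (B = 221 - 2*(-4) = 221 - 1*(-8) = 221 + 8 = 229)
B - 1*254 = 229 - 1*254 = 229 - 254 = -25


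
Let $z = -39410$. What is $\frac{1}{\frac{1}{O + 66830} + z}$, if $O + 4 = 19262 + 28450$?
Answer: $- \frac{114538}{4513942579} \approx -2.5374 \cdot 10^{-5}$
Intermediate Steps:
$O = 47708$ ($O = -4 + \left(19262 + 28450\right) = -4 + 47712 = 47708$)
$\frac{1}{\frac{1}{O + 66830} + z} = \frac{1}{\frac{1}{47708 + 66830} - 39410} = \frac{1}{\frac{1}{114538} - 39410} = \frac{1}{- \frac{4513942579}{114538}} = - \frac{114538}{4513942579}$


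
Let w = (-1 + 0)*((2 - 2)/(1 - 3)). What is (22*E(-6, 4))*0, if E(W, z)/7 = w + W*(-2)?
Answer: 0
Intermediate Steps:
w = 0 (w = -0/(-2) = -0*(-1)/2 = -1*0 = 0)
E(W, z) = -14*W (E(W, z) = 7*(0 + W*(-2)) = 7*(0 - 2*W) = 7*(-2*W) = -14*W)
(22*E(-6, 4))*0 = (22*(-14*(-6)))*0 = (22*84)*0 = 1848*0 = 0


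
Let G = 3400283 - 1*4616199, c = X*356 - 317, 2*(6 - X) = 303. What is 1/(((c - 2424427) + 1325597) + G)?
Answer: -1/2366861 ≈ -4.2250e-7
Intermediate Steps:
X = -291/2 (X = 6 - ½*303 = 6 - 303/2 = -291/2 ≈ -145.50)
c = -52115 (c = -291/2*356 - 317 = -51798 - 317 = -52115)
G = -1215916 (G = 3400283 - 4616199 = -1215916)
1/(((c - 2424427) + 1325597) + G) = 1/(((-52115 - 2424427) + 1325597) - 1215916) = 1/((-2476542 + 1325597) - 1215916) = 1/(-1150945 - 1215916) = 1/(-2366861) = -1/2366861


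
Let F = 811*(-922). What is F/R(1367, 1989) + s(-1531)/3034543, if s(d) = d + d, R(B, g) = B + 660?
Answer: -2269061458580/6151018661 ≈ -368.89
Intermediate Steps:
R(B, g) = 660 + B
s(d) = 2*d
F = -747742
F/R(1367, 1989) + s(-1531)/3034543 = -747742/(660 + 1367) + (2*(-1531))/3034543 = -747742/2027 - 3062*1/3034543 = -747742*1/2027 - 3062/3034543 = -747742/2027 - 3062/3034543 = -2269061458580/6151018661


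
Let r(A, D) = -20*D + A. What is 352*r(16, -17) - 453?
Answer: 124859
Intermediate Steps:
r(A, D) = A - 20*D
352*r(16, -17) - 453 = 352*(16 - 20*(-17)) - 453 = 352*(16 + 340) - 453 = 352*356 - 453 = 125312 - 453 = 124859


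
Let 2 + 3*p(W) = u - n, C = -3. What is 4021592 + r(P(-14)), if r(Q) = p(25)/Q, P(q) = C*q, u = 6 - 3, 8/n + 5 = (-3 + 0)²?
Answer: 506720591/126 ≈ 4.0216e+6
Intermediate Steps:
n = 2 (n = 8/(-5 + (-3 + 0)²) = 8/(-5 + (-3)²) = 8/(-5 + 9) = 8/4 = 8*(¼) = 2)
u = 3
P(q) = -3*q
p(W) = -⅓ (p(W) = -⅔ + (3 - 1*2)/3 = -⅔ + (3 - 2)/3 = -⅔ + (⅓)*1 = -⅔ + ⅓ = -⅓)
r(Q) = -1/(3*Q)
4021592 + r(P(-14)) = 4021592 - 1/(3*((-3*(-14)))) = 4021592 - ⅓/42 = 4021592 - ⅓*1/42 = 4021592 - 1/126 = 506720591/126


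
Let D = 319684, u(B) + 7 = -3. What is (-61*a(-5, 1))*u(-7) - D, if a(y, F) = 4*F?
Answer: -317244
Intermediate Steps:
u(B) = -10 (u(B) = -7 - 3 = -10)
(-61*a(-5, 1))*u(-7) - D = -244*(-10) - 1*319684 = -61*4*(-10) - 319684 = -244*(-10) - 319684 = 2440 - 319684 = -317244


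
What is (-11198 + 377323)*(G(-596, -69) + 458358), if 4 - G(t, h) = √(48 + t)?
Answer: 167817787250 - 732250*I*√137 ≈ 1.6782e+11 - 8.5708e+6*I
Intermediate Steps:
G(t, h) = 4 - √(48 + t)
(-11198 + 377323)*(G(-596, -69) + 458358) = (-11198 + 377323)*((4 - √(48 - 596)) + 458358) = 366125*((4 - √(-548)) + 458358) = 366125*((4 - 2*I*√137) + 458358) = 366125*(458362 - 2*I*√137) = 167817787250 - 732250*I*√137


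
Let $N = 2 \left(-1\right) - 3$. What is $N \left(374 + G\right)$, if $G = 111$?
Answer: $-2425$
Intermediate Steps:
$N = -5$ ($N = -2 - 3 = -5$)
$N \left(374 + G\right) = - 5 \left(374 + 111\right) = \left(-5\right) 485 = -2425$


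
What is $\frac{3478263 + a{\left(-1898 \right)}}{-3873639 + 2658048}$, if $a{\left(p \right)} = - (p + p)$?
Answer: $- \frac{3482059}{1215591} \approx -2.8645$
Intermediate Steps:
$a{\left(p \right)} = - 2 p$
$\frac{3478263 + a{\left(-1898 \right)}}{-3873639 + 2658048} = \frac{3478263 - -3796}{-3873639 + 2658048} = \frac{3478263 + 3796}{-1215591} = 3482059 \left(- \frac{1}{1215591}\right) = - \frac{3482059}{1215591}$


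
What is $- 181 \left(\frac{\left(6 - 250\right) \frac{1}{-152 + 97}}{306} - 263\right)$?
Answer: $\frac{400557163}{8415} \approx 47600.0$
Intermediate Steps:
$- 181 \left(\frac{\left(6 - 250\right) \frac{1}{-152 + 97}}{306} - 263\right) = - 181 \left(- \frac{244}{-55} \cdot \frac{1}{306} - 263\right) = - 181 \left(\left(-244\right) \left(- \frac{1}{55}\right) \frac{1}{306} - 263\right) = - 181 \left(\frac{244}{55} \cdot \frac{1}{306} - 263\right) = - 181 \left(\frac{122}{8415} - 263\right) = \left(-181\right) \left(- \frac{2213023}{8415}\right) = \frac{400557163}{8415}$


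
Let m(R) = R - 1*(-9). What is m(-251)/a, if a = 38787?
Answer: -242/38787 ≈ -0.0062392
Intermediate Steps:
m(R) = 9 + R (m(R) = R + 9 = 9 + R)
m(-251)/a = (9 - 251)/38787 = -242*1/38787 = -242/38787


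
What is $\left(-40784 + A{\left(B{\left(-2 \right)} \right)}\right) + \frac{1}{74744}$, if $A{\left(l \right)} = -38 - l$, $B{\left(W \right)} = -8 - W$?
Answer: $- \frac{3050751103}{74744} \approx -40816.0$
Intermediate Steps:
$\left(-40784 + A{\left(B{\left(-2 \right)} \right)}\right) + \frac{1}{74744} = \left(-40784 - \left(30 + 2\right)\right) + \frac{1}{74744} = \left(-40784 - 32\right) + \frac{1}{74744} = -40816 + \frac{1}{74744} = - \frac{3050751103}{74744}$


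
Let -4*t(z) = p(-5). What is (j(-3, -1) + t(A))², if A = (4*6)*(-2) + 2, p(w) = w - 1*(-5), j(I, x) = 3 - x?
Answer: 16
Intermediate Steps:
p(w) = 5 + w (p(w) = w + 5 = 5 + w)
A = -46 (A = 24*(-2) + 2 = -48 + 2 = -46)
t(z) = 0 (t(z) = -(5 - 5)/4 = -¼*0 = 0)
(j(-3, -1) + t(A))² = ((3 - 1*(-1)) + 0)² = ((3 + 1) + 0)² = (4 + 0)² = 4² = 16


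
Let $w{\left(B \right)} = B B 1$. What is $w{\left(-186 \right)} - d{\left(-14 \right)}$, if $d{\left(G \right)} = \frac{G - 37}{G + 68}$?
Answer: $\frac{622745}{18} \approx 34597.0$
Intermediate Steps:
$w{\left(B \right)} = B^{2}$ ($w{\left(B \right)} = B^{2} \cdot 1 = B^{2}$)
$d{\left(G \right)} = \frac{-37 + G}{68 + G}$
$w{\left(-186 \right)} - d{\left(-14 \right)} = \left(-186\right)^{2} - \frac{-37 - 14}{68 - 14} = 34596 - \frac{1}{54} \left(-51\right) = 34596 - - \frac{17}{18} = 34596 + \frac{17}{18} = \frac{622745}{18}$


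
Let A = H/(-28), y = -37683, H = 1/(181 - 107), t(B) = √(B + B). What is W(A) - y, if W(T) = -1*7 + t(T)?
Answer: 37676 + I*√259/518 ≈ 37676.0 + 0.031068*I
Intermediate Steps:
t(B) = √2*√B (t(B) = √(2*B) = √2*√B)
H = 1/74 ≈ 0.013514
A = -1/2072 (A = (1/74)/(-28) = (1/74)*(-1/28) = -1/2072 ≈ -0.00048263)
W(T) = -7 + √2*√T (W(T) = -1*7 + √2*√T = -7 + √2*√T)
W(A) - y = (-7 + √2*√(-1/2072)) - 1*(-37683) = (-7 + √2*(I*√518/1036)) + 37683 = (-7 + I*√259/518) + 37683 = 37676 + I*√259/518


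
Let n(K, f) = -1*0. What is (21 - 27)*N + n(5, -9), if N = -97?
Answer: 582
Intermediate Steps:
n(K, f) = 0
(21 - 27)*N + n(5, -9) = (21 - 27)*(-97) + 0 = -6*(-97) + 0 = 582 + 0 = 582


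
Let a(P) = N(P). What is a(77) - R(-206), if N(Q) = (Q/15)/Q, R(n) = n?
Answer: 3091/15 ≈ 206.07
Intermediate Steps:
N(Q) = 1/15 (N(Q) = (Q*(1/15))/Q = (Q/15)/Q = 1/15)
a(P) = 1/15
a(77) - R(-206) = 1/15 - 1*(-206) = 1/15 + 206 = 3091/15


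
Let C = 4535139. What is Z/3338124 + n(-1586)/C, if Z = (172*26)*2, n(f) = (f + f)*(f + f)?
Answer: 934093814212/420523787201 ≈ 2.2213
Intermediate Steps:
n(f) = 4*f**2 (n(f) = (2*f)*(2*f) = 4*f**2)
Z = 8944 (Z = 4472*2 = 8944)
Z/3338124 + n(-1586)/C = 8944/3338124 + (4*(-1586)**2)/4535139 = 8944*(1/3338124) + (4*2515396)*(1/4535139) = 2236/834531 + 10061584*(1/4535139) = 2236/834531 + 10061584/4535139 = 934093814212/420523787201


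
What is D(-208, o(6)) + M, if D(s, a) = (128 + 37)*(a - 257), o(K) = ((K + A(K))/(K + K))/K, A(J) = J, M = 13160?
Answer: -58435/2 ≈ -29218.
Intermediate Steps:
o(K) = 1/K (o(K) = ((K + K)/(K + K))/K = ((2*K)/((2*K)))/K = ((2*K)*(1/(2*K)))/K = 1/K)
D(s, a) = -42405 + 165*a (D(s, a) = 165*(-257 + a) = -42405 + 165*a)
D(-208, o(6)) + M = (-42405 + 165/6) + 13160 = (-42405 + 165*(⅙)) + 13160 = (-42405 + 55/2) + 13160 = -84755/2 + 13160 = -58435/2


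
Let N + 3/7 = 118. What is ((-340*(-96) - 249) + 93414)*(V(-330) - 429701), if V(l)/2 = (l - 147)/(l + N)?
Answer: -80384200385745/1487 ≈ -5.4058e+10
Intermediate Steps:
N = 823/7 (N = -3/7 + 118 = 823/7 ≈ 117.57)
V(l) = 2*(-147 + l)/(823/7 + l) (V(l) = 2*((l - 147)/(l + 823/7)) = 2*((-147 + l)/(823/7 + l)) = 2*(-147 + l)/(823/7 + l))
((-340*(-96) - 249) + 93414)*(V(-330) - 429701) = ((-340*(-96) - 249) + 93414)*(14*(-147 - 330)/(823 + 7*(-330)) - 429701) = ((32640 - 249) + 93414)*(14*(-477)/(823 - 2310) - 429701) = (32391 + 93414)*(14*(-477)/(-1487) - 429701) = 125805*(14*(-1/1487)*(-477) - 429701) = 125805*(6678/1487 - 429701) = 125805*(-638958709/1487) = -80384200385745/1487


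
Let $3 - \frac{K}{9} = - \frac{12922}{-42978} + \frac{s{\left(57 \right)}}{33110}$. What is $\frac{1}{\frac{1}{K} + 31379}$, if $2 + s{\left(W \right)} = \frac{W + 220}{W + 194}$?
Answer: $\frac{22249388247}{698164469631835} \approx 3.1868 \cdot 10^{-5}$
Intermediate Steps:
$s{\left(W \right)} = -2 + \frac{220 + W}{194 + W}$ ($s{\left(W \right)} = -2 + \frac{W + 220}{W + 194} = -2 + \frac{220 + W}{194 + W}$)
$K = \frac{22249388247}{915829222}$ ($K = 27 - 9 \left(- \frac{12922}{-42978} + \frac{\frac{1}{194 + 57} \left(-168 - 57\right)}{33110}\right) = 27 - 9 \left(\left(-12922\right) \left(- \frac{1}{42978}\right) + \frac{-168 - 57}{251} \cdot \frac{1}{33110}\right) = 27 - 9 \left(\frac{497}{1653} + \frac{1}{251} \left(-225\right) \frac{1}{33110}\right) = 27 - 9 \left(\frac{497}{1653} - \frac{45}{1662122}\right) = 27 - \frac{2478000747}{915829222} = \frac{22249388247}{915829222} \approx 24.294$)
$\frac{1}{\frac{1}{K} + 31379} = \frac{1}{\frac{1}{\frac{22249388247}{915829222}} + 31379} = \frac{1}{\frac{915829222}{22249388247} + 31379} = \frac{1}{\frac{698164469631835}{22249388247}} = \frac{22249388247}{698164469631835}$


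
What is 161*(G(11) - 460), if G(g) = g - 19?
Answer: -75348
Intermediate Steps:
G(g) = -19 + g
161*(G(11) - 460) = 161*((-19 + 11) - 460) = 161*(-8 - 460) = 161*(-468) = -75348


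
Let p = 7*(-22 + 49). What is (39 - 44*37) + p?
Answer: -1400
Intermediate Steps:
p = 189 (p = 7*27 = 189)
(39 - 44*37) + p = (39 - 44*37) + 189 = (39 - 1628) + 189 = -1589 + 189 = -1400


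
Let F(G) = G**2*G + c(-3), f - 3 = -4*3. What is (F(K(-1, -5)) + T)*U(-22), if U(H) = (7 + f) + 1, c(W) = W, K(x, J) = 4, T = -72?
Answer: 11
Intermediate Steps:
f = -9 (f = 3 - 4*3 = 3 - 12 = -9)
U(H) = -1 (U(H) = (7 - 9) + 1 = -2 + 1 = -1)
F(G) = -3 + G**3 (F(G) = G**2*G - 3 = G**3 - 3 = -3 + G**3)
(F(K(-1, -5)) + T)*U(-22) = ((-3 + 4**3) - 72)*(-1) = ((-3 + 64) - 72)*(-1) = (61 - 72)*(-1) = -11*(-1) = 11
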